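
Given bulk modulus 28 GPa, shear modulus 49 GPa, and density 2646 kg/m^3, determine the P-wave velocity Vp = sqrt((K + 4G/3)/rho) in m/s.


First compute the effective modulus:
K + 4G/3 = 28e9 + 4*49e9/3 = 93333333333.33 Pa
Then divide by density:
93333333333.33 / 2646 = 35273368.6067 Pa/(kg/m^3)
Take the square root:
Vp = sqrt(35273368.6067) = 5939.14 m/s

5939.14


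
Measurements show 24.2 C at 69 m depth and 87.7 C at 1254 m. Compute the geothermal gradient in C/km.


dT = 87.7 - 24.2 = 63.5 C
dz = 1254 - 69 = 1185 m
gradient = dT/dz * 1000 = 63.5/1185 * 1000 = 53.5865 C/km

53.5865


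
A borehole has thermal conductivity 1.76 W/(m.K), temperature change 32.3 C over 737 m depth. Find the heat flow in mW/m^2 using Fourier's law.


q = k * dT / dz * 1000
= 1.76 * 32.3 / 737 * 1000
= 0.077134 * 1000
= 77.1343 mW/m^2

77.1343


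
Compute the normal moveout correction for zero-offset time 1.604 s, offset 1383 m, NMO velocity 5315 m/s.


x/Vnmo = 1383/5315 = 0.260207
(x/Vnmo)^2 = 0.067708
t0^2 = 2.572816
sqrt(2.572816 + 0.067708) = 1.624969
dt = 1.624969 - 1.604 = 0.020969

0.020969


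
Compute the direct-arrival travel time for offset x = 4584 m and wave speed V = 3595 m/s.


t = x / V
= 4584 / 3595
= 1.2751 s

1.2751


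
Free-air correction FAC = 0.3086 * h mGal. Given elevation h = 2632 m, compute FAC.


FAC = 0.3086 * h
= 0.3086 * 2632
= 812.2352 mGal

812.2352


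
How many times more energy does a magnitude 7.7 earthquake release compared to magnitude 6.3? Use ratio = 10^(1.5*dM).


M2 - M1 = 7.7 - 6.3 = 1.4
1.5 * 1.4 = 2.1
ratio = 10^2.1 = 125.89

125.89


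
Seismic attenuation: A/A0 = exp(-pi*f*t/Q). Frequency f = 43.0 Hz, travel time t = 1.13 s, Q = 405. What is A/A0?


pi*f*t/Q = pi*43.0*1.13/405 = 0.376914
A/A0 = exp(-0.376914) = 0.685975

0.685975


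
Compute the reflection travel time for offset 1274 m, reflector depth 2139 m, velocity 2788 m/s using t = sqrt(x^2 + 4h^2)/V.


x^2 + 4h^2 = 1274^2 + 4*2139^2 = 1623076 + 18301284 = 19924360
sqrt(19924360) = 4463.6711
t = 4463.6711 / 2788 = 1.601 s

1.601


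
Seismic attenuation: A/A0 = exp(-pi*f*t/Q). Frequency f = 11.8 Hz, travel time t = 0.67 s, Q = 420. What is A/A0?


pi*f*t/Q = pi*11.8*0.67/420 = 0.059137
A/A0 = exp(-0.059137) = 0.942578

0.942578


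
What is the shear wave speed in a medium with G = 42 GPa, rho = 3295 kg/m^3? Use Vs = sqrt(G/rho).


Convert G to Pa: G = 42e9 Pa
Compute G/rho = 42e9 / 3295 = 12746585.736
Vs = sqrt(12746585.736) = 3570.24 m/s

3570.24


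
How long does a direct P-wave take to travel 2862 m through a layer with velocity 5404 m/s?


t = x / V
= 2862 / 5404
= 0.5296 s

0.5296


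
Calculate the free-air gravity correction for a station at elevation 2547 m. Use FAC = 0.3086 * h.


FAC = 0.3086 * h
= 0.3086 * 2547
= 786.0042 mGal

786.0042


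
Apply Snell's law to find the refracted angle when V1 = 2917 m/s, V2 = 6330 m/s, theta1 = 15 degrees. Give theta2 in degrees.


sin(theta1) = sin(15 deg) = 0.258819
sin(theta2) = V2/V1 * sin(theta1) = 6330/2917 * 0.258819 = 0.561647
theta2 = arcsin(0.561647) = 34.1698 degrees

34.1698


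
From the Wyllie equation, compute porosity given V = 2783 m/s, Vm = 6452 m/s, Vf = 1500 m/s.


1/V - 1/Vm = 1/2783 - 1/6452 = 0.00020433
1/Vf - 1/Vm = 1/1500 - 1/6452 = 0.00051168
phi = 0.00020433 / 0.00051168 = 0.3993

0.3993


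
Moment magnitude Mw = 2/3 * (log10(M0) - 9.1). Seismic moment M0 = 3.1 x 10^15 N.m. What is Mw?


log10(M0) = log10(3.1 x 10^15) = 15.4914
Mw = 2/3 * (15.4914 - 9.1)
= 2/3 * 6.3914
= 4.26

4.26


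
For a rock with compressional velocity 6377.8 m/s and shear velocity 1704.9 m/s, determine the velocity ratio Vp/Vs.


Vp/Vs = 6377.8 / 1704.9
= 3.7409

3.7409


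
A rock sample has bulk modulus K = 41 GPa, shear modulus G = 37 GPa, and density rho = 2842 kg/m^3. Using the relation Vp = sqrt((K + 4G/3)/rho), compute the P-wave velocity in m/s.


First compute the effective modulus:
K + 4G/3 = 41e9 + 4*37e9/3 = 90333333333.33 Pa
Then divide by density:
90333333333.33 / 2842 = 31785127.8442 Pa/(kg/m^3)
Take the square root:
Vp = sqrt(31785127.8442) = 5637.83 m/s

5637.83


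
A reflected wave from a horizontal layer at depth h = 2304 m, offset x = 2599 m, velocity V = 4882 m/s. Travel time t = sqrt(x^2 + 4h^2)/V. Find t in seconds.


x^2 + 4h^2 = 2599^2 + 4*2304^2 = 6754801 + 21233664 = 27988465
sqrt(27988465) = 5290.4126
t = 5290.4126 / 4882 = 1.0837 s

1.0837


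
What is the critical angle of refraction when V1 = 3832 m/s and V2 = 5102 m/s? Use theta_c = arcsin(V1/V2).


V1/V2 = 3832/5102 = 0.751078
theta_c = arcsin(0.751078) = 48.6838 degrees

48.6838


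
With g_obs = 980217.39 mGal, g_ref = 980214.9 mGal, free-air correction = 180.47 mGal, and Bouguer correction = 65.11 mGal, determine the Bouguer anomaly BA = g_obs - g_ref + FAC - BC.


BA = g_obs - g_ref + FAC - BC
= 980217.39 - 980214.9 + 180.47 - 65.11
= 117.85 mGal

117.85


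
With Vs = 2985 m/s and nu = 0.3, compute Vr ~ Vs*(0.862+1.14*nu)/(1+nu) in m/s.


Numerator factor = 0.862 + 1.14*0.3 = 1.204
Denominator = 1 + 0.3 = 1.3
Vr = 2985 * 1.204 / 1.3 = 2764.57 m/s

2764.57


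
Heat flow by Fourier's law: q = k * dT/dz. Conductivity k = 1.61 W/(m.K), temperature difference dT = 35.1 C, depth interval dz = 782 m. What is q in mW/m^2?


q = k * dT / dz * 1000
= 1.61 * 35.1 / 782 * 1000
= 0.072265 * 1000
= 72.2647 mW/m^2

72.2647


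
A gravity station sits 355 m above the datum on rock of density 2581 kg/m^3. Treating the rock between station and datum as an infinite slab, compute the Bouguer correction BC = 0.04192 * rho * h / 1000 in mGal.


BC = 0.04192 * rho * h / 1000
= 0.04192 * 2581 * 355 / 1000
= 38.4094 mGal

38.4094


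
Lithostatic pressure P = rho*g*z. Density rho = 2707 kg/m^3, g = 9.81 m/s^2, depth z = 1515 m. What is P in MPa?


P = rho * g * z / 1e6
= 2707 * 9.81 * 1515 / 1e6
= 40231840.05 / 1e6
= 40.2318 MPa

40.2318


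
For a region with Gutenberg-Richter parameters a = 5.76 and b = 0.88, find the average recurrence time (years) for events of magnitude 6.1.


log10(N) = 5.76 - 0.88*6.1 = 0.392
N = 10^0.392 = 2.466039
T = 1/N = 1/2.466039 = 0.4055 years

0.4055


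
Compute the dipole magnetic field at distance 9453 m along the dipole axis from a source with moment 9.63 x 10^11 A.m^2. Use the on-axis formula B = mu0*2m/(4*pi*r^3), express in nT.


m = 9.63 x 10^11 = 963000000000 A.m^2
2m = 1926000000000 A.m^2
r^3 = 9453^3 = 844712602677
B = (4pi*10^-7) * 1926000000000 / (4*pi * 844712602677) * 1e9
= 2420282.980326 / 10614971627859.11 * 1e9
= 228.0065 nT

228.0065


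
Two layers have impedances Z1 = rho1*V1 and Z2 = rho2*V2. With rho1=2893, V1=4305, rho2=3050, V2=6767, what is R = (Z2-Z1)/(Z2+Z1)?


Z1 = 2893 * 4305 = 12454365
Z2 = 3050 * 6767 = 20639350
R = (20639350 - 12454365) / (20639350 + 12454365) = 8184985 / 33093715 = 0.2473

0.2473


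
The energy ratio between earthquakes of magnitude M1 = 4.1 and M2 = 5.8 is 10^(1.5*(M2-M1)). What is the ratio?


M2 - M1 = 5.8 - 4.1 = 1.7
1.5 * 1.7 = 2.55
ratio = 10^2.55 = 354.81

354.81


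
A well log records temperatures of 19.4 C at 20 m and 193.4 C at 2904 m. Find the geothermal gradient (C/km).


dT = 193.4 - 19.4 = 174.0 C
dz = 2904 - 20 = 2884 m
gradient = dT/dz * 1000 = 174.0/2884 * 1000 = 60.3329 C/km

60.3329


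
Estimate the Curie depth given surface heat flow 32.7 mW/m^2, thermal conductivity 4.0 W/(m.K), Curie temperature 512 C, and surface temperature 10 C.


T_Curie - T_surf = 512 - 10 = 502 C
Convert q to W/m^2: 32.7 mW/m^2 = 0.0327 W/m^2
d = 502 * 4.0 / 0.0327 = 61406.73 m

61406.73


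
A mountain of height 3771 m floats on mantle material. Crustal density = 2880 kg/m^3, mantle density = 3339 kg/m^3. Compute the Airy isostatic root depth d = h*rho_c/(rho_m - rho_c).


rho_m - rho_c = 3339 - 2880 = 459
d = 3771 * 2880 / 459
= 10860480 / 459
= 23661.18 m

23661.18


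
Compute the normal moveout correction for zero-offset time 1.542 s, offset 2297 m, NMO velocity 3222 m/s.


x/Vnmo = 2297/3222 = 0.712911
(x/Vnmo)^2 = 0.508242
t0^2 = 2.377764
sqrt(2.377764 + 0.508242) = 1.698825
dt = 1.698825 - 1.542 = 0.156825

0.156825


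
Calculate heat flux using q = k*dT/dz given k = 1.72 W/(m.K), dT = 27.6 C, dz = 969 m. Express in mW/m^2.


q = k * dT / dz * 1000
= 1.72 * 27.6 / 969 * 1000
= 0.048991 * 1000
= 48.9907 mW/m^2

48.9907


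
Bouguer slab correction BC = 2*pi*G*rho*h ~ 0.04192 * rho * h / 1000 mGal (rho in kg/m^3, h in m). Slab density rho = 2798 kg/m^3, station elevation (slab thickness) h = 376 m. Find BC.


BC = 0.04192 * rho * h / 1000
= 0.04192 * 2798 * 376 / 1000
= 44.1019 mGal

44.1019


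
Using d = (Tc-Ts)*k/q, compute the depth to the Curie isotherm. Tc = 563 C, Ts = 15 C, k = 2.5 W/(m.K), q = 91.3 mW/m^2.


T_Curie - T_surf = 563 - 15 = 548 C
Convert q to W/m^2: 91.3 mW/m^2 = 0.0913 W/m^2
d = 548 * 2.5 / 0.0913 = 15005.48 m

15005.48


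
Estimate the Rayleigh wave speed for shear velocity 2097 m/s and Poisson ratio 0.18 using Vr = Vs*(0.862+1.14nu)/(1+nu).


Numerator factor = 0.862 + 1.14*0.18 = 1.0672
Denominator = 1 + 0.18 = 1.18
Vr = 2097 * 1.0672 / 1.18 = 1896.54 m/s

1896.54


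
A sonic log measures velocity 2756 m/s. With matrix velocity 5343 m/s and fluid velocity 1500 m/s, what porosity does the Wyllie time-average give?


1/V - 1/Vm = 1/2756 - 1/5343 = 0.00017568
1/Vf - 1/Vm = 1/1500 - 1/5343 = 0.00047951
phi = 0.00017568 / 0.00047951 = 0.3664

0.3664


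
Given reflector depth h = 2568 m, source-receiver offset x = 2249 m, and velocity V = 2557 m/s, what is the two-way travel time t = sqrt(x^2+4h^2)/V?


x^2 + 4h^2 = 2249^2 + 4*2568^2 = 5058001 + 26378496 = 31436497
sqrt(31436497) = 5606.8259
t = 5606.8259 / 2557 = 2.1927 s

2.1927


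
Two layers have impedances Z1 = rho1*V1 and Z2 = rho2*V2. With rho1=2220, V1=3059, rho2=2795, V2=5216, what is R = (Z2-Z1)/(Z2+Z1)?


Z1 = 2220 * 3059 = 6790980
Z2 = 2795 * 5216 = 14578720
R = (14578720 - 6790980) / (14578720 + 6790980) = 7787740 / 21369700 = 0.3644

0.3644


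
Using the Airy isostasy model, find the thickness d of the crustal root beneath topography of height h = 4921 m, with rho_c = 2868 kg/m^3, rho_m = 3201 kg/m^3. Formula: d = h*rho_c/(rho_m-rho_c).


rho_m - rho_c = 3201 - 2868 = 333
d = 4921 * 2868 / 333
= 14113428 / 333
= 42382.67 m

42382.67


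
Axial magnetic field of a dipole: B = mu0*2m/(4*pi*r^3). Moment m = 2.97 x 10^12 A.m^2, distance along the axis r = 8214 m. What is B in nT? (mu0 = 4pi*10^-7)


m = 2.97 x 10^12 = 2970000000000 A.m^2
2m = 5940000000000 A.m^2
r^3 = 8214^3 = 554196904344
B = (4pi*10^-7) * 5940000000000 / (4*pi * 554196904344) * 1e9
= 7464424.144929 / 6964243693317.26 * 1e9
= 1071.8212 nT

1071.8212


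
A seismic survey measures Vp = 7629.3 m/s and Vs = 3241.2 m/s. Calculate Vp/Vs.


Vp/Vs = 7629.3 / 3241.2
= 2.3539

2.3539


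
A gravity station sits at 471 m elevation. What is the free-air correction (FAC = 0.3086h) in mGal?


FAC = 0.3086 * h
= 0.3086 * 471
= 145.3506 mGal

145.3506


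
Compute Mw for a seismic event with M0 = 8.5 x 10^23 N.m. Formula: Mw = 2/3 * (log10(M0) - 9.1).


log10(M0) = log10(8.5 x 10^23) = 23.9294
Mw = 2/3 * (23.9294 - 9.1)
= 2/3 * 14.8294
= 9.89

9.89


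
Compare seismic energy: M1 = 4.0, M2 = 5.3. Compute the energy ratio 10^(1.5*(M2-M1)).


M2 - M1 = 5.3 - 4.0 = 1.3
1.5 * 1.3 = 1.95
ratio = 10^1.95 = 89.13

89.13


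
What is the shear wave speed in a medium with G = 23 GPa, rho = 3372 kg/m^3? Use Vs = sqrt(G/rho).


Convert G to Pa: G = 23e9 Pa
Compute G/rho = 23e9 / 3372 = 6820877.8173
Vs = sqrt(6820877.8173) = 2611.68 m/s

2611.68


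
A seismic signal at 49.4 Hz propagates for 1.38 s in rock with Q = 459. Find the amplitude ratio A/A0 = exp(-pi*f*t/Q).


pi*f*t/Q = pi*49.4*1.38/459 = 0.466598
A/A0 = exp(-0.466598) = 0.627132

0.627132


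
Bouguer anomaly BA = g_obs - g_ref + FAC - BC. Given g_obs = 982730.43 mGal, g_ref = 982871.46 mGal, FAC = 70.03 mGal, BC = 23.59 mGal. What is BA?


BA = g_obs - g_ref + FAC - BC
= 982730.43 - 982871.46 + 70.03 - 23.59
= -94.59 mGal

-94.59


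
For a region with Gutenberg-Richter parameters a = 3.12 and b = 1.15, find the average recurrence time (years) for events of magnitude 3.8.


log10(N) = 3.12 - 1.15*3.8 = -1.25
N = 10^-1.25 = 0.056234
T = 1/N = 1/0.056234 = 17.7828 years

17.7828


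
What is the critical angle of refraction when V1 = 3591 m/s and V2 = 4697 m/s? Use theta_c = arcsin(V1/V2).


V1/V2 = 3591/4697 = 0.764531
theta_c = arcsin(0.764531) = 49.8652 degrees

49.8652


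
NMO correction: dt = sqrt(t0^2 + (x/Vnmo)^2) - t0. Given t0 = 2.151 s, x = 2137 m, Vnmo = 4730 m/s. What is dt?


x/Vnmo = 2137/4730 = 0.451797
(x/Vnmo)^2 = 0.204121
t0^2 = 4.626801
sqrt(4.626801 + 0.204121) = 2.197936
dt = 2.197936 - 2.151 = 0.046936

0.046936


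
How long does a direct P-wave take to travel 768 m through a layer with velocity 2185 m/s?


t = x / V
= 768 / 2185
= 0.3515 s

0.3515


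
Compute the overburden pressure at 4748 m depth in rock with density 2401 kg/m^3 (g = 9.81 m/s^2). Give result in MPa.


P = rho * g * z / 1e6
= 2401 * 9.81 * 4748 / 1e6
= 111833489.88 / 1e6
= 111.8335 MPa

111.8335


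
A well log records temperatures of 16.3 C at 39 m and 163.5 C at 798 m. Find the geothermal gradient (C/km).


dT = 163.5 - 16.3 = 147.2 C
dz = 798 - 39 = 759 m
gradient = dT/dz * 1000 = 147.2/759 * 1000 = 193.9394 C/km

193.9394


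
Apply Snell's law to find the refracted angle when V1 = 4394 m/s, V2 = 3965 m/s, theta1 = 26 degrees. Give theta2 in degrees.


sin(theta1) = sin(26 deg) = 0.438371
sin(theta2) = V2/V1 * sin(theta1) = 3965/4394 * 0.438371 = 0.395572
theta2 = arcsin(0.395572) = 23.3016 degrees

23.3016


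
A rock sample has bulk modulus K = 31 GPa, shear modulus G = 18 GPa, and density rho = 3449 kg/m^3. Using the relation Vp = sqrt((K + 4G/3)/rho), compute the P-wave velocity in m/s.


First compute the effective modulus:
K + 4G/3 = 31e9 + 4*18e9/3 = 55000000000.0 Pa
Then divide by density:
55000000000.0 / 3449 = 15946651.2032 Pa/(kg/m^3)
Take the square root:
Vp = sqrt(15946651.2032) = 3993.33 m/s

3993.33


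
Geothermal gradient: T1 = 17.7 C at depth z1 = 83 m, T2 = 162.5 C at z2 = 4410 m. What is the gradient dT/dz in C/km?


dT = 162.5 - 17.7 = 144.8 C
dz = 4410 - 83 = 4327 m
gradient = dT/dz * 1000 = 144.8/4327 * 1000 = 33.4643 C/km

33.4643


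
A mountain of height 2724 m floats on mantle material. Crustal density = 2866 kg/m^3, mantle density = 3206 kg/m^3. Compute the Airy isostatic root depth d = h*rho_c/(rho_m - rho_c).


rho_m - rho_c = 3206 - 2866 = 340
d = 2724 * 2866 / 340
= 7806984 / 340
= 22961.72 m

22961.72


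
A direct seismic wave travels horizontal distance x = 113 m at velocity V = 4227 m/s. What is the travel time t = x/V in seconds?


t = x / V
= 113 / 4227
= 0.0267 s

0.0267


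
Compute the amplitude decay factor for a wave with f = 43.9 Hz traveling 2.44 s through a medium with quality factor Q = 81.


pi*f*t/Q = pi*43.9*2.44/81 = 4.154504
A/A0 = exp(-4.154504) = 0.015694

0.015694


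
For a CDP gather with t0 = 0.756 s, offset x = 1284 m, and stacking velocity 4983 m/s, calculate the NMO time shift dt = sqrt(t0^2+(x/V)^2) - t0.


x/Vnmo = 1284/4983 = 0.257676
(x/Vnmo)^2 = 0.066397
t0^2 = 0.571536
sqrt(0.571536 + 0.066397) = 0.798707
dt = 0.798707 - 0.756 = 0.042707

0.042707


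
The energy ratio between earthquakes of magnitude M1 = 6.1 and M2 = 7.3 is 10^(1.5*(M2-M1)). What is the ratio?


M2 - M1 = 7.3 - 6.1 = 1.2
1.5 * 1.2 = 1.8
ratio = 10^1.8 = 63.1

63.1


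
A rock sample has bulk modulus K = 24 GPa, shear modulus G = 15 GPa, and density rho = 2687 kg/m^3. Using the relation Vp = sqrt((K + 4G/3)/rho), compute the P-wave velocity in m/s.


First compute the effective modulus:
K + 4G/3 = 24e9 + 4*15e9/3 = 44000000000.0 Pa
Then divide by density:
44000000000.0 / 2687 = 16375139.5608 Pa/(kg/m^3)
Take the square root:
Vp = sqrt(16375139.5608) = 4046.62 m/s

4046.62


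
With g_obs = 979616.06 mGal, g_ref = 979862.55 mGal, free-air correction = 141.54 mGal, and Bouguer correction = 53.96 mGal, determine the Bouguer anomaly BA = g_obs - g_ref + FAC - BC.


BA = g_obs - g_ref + FAC - BC
= 979616.06 - 979862.55 + 141.54 - 53.96
= -158.91 mGal

-158.91


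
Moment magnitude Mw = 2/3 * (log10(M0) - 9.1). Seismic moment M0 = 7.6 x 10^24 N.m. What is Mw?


log10(M0) = log10(7.6 x 10^24) = 24.8808
Mw = 2/3 * (24.8808 - 9.1)
= 2/3 * 15.7808
= 10.52

10.52


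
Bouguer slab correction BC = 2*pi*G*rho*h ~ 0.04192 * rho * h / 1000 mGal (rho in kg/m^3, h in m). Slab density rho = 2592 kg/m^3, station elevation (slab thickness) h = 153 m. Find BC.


BC = 0.04192 * rho * h / 1000
= 0.04192 * 2592 * 153 / 1000
= 16.6245 mGal

16.6245


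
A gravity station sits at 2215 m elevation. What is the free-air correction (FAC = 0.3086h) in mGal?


FAC = 0.3086 * h
= 0.3086 * 2215
= 683.549 mGal

683.549


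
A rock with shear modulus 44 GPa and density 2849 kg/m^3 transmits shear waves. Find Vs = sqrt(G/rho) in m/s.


Convert G to Pa: G = 44e9 Pa
Compute G/rho = 44e9 / 2849 = 15444015.444
Vs = sqrt(15444015.444) = 3929.89 m/s

3929.89


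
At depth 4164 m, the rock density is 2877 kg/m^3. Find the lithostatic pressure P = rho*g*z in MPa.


P = rho * g * z / 1e6
= 2877 * 9.81 * 4164 / 1e6
= 117522112.68 / 1e6
= 117.5221 MPa

117.5221


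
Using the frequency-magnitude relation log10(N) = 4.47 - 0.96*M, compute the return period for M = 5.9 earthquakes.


log10(N) = 4.47 - 0.96*5.9 = -1.194
N = 10^-1.194 = 0.063973
T = 1/N = 1/0.063973 = 15.6315 years

15.6315


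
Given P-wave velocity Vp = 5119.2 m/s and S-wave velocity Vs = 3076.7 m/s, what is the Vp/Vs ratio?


Vp/Vs = 5119.2 / 3076.7
= 1.6639

1.6639


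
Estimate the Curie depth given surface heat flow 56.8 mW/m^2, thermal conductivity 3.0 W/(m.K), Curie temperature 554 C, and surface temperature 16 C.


T_Curie - T_surf = 554 - 16 = 538 C
Convert q to W/m^2: 56.8 mW/m^2 = 0.0568 W/m^2
d = 538 * 3.0 / 0.0568 = 28415.49 m

28415.49


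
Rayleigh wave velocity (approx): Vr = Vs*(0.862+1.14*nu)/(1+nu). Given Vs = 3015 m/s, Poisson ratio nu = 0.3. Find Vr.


Numerator factor = 0.862 + 1.14*0.3 = 1.204
Denominator = 1 + 0.3 = 1.3
Vr = 3015 * 1.204 / 1.3 = 2792.35 m/s

2792.35


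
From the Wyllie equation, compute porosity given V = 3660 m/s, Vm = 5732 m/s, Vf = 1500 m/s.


1/V - 1/Vm = 1/3660 - 1/5732 = 9.876e-05
1/Vf - 1/Vm = 1/1500 - 1/5732 = 0.00049221
phi = 9.876e-05 / 0.00049221 = 0.2007

0.2007


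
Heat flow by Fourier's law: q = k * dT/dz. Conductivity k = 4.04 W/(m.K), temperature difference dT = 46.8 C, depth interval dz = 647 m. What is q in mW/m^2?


q = k * dT / dz * 1000
= 4.04 * 46.8 / 647 * 1000
= 0.292229 * 1000
= 292.2287 mW/m^2

292.2287


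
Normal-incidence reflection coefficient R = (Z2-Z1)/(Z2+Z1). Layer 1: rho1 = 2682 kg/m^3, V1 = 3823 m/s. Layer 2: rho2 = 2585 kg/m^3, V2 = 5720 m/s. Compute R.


Z1 = 2682 * 3823 = 10253286
Z2 = 2585 * 5720 = 14786200
R = (14786200 - 10253286) / (14786200 + 10253286) = 4532914 / 25039486 = 0.181

0.181


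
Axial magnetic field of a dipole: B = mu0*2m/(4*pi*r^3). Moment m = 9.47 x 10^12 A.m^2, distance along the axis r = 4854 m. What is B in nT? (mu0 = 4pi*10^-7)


m = 9.47 x 10^12 = 9470000000000 A.m^2
2m = 18940000000000 A.m^2
r^3 = 4854^3 = 114366627864
B = (4pi*10^-7) * 18940000000000 / (4*pi * 114366627864) * 1e9
= 23800705.943596 / 1437173431653.52 * 1e9
= 16560.7751 nT

16560.7751


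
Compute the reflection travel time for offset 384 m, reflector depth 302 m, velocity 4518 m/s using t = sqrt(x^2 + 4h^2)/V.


x^2 + 4h^2 = 384^2 + 4*302^2 = 147456 + 364816 = 512272
sqrt(512272) = 715.7318
t = 715.7318 / 4518 = 0.1584 s

0.1584


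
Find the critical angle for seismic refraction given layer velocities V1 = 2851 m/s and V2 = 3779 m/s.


V1/V2 = 2851/3779 = 0.754432
theta_c = arcsin(0.754432) = 48.9758 degrees

48.9758


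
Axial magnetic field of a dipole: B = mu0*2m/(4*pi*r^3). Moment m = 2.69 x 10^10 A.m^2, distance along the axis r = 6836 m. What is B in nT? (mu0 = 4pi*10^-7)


m = 2.69 x 10^10 = 26900000000 A.m^2
2m = 53800000000 A.m^2
r^3 = 6836^3 = 319452405056
B = (4pi*10^-7) * 53800000000 / (4*pi * 319452405056) * 1e9
= 67607.073905 / 4014357315582.08 * 1e9
= 16.8413 nT

16.8413


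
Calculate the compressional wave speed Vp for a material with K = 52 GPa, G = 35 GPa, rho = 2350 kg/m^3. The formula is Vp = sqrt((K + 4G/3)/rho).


First compute the effective modulus:
K + 4G/3 = 52e9 + 4*35e9/3 = 98666666666.67 Pa
Then divide by density:
98666666666.67 / 2350 = 41985815.6028 Pa/(kg/m^3)
Take the square root:
Vp = sqrt(41985815.6028) = 6479.65 m/s

6479.65


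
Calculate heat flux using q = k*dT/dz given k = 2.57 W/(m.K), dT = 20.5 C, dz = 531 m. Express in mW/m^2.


q = k * dT / dz * 1000
= 2.57 * 20.5 / 531 * 1000
= 0.099218 * 1000
= 99.2185 mW/m^2

99.2185


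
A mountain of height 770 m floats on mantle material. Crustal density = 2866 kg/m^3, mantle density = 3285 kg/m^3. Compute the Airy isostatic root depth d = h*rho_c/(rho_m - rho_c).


rho_m - rho_c = 3285 - 2866 = 419
d = 770 * 2866 / 419
= 2206820 / 419
= 5266.87 m

5266.87


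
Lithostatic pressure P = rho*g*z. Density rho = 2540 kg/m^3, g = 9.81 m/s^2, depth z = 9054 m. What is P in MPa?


P = rho * g * z / 1e6
= 2540 * 9.81 * 9054 / 1e6
= 225602139.6 / 1e6
= 225.6021 MPa

225.6021


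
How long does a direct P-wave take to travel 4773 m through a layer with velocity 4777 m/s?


t = x / V
= 4773 / 4777
= 0.9992 s

0.9992


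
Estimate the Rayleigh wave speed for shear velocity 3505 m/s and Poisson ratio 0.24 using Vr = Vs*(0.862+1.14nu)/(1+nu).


Numerator factor = 0.862 + 1.14*0.24 = 1.1356
Denominator = 1 + 0.24 = 1.24
Vr = 3505 * 1.1356 / 1.24 = 3209.9 m/s

3209.9


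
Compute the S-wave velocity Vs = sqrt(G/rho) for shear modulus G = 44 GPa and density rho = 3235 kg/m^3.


Convert G to Pa: G = 44e9 Pa
Compute G/rho = 44e9 / 3235 = 13601236.476
Vs = sqrt(13601236.476) = 3687.99 m/s

3687.99


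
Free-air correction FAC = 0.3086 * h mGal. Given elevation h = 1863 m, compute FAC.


FAC = 0.3086 * h
= 0.3086 * 1863
= 574.9218 mGal

574.9218


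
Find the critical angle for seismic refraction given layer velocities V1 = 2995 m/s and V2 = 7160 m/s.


V1/V2 = 2995/7160 = 0.418296
theta_c = arcsin(0.418296) = 24.7271 degrees

24.7271


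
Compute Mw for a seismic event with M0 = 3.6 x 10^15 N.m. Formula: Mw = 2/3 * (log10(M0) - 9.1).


log10(M0) = log10(3.6 x 10^15) = 15.5563
Mw = 2/3 * (15.5563 - 9.1)
= 2/3 * 6.4563
= 4.3

4.3


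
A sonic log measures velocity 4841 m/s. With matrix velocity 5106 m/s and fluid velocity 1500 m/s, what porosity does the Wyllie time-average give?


1/V - 1/Vm = 1/4841 - 1/5106 = 1.072e-05
1/Vf - 1/Vm = 1/1500 - 1/5106 = 0.00047082
phi = 1.072e-05 / 0.00047082 = 0.0228

0.0228


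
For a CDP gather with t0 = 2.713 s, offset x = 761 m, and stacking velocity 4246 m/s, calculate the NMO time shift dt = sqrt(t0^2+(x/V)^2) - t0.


x/Vnmo = 761/4246 = 0.179228
(x/Vnmo)^2 = 0.032122
t0^2 = 7.360369
sqrt(7.360369 + 0.032122) = 2.718914
dt = 2.718914 - 2.713 = 0.005914

0.005914


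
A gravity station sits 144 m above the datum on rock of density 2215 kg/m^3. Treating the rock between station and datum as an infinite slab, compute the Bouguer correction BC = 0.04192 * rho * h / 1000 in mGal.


BC = 0.04192 * rho * h / 1000
= 0.04192 * 2215 * 144 / 1000
= 13.3708 mGal

13.3708


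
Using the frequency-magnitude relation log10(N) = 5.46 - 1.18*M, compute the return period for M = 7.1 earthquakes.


log10(N) = 5.46 - 1.18*7.1 = -2.918
N = 10^-2.918 = 0.001208
T = 1/N = 1/0.001208 = 827.9422 years

827.9422


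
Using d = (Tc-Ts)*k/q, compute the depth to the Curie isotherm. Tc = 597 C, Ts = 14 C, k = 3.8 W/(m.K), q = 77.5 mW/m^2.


T_Curie - T_surf = 597 - 14 = 583 C
Convert q to W/m^2: 77.5 mW/m^2 = 0.0775 W/m^2
d = 583 * 3.8 / 0.0775 = 28585.81 m

28585.81


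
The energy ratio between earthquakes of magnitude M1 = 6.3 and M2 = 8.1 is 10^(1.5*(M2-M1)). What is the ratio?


M2 - M1 = 8.1 - 6.3 = 1.8
1.5 * 1.8 = 2.7
ratio = 10^2.7 = 501.19

501.19


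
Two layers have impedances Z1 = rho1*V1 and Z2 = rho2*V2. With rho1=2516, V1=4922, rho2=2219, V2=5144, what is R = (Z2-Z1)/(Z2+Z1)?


Z1 = 2516 * 4922 = 12383752
Z2 = 2219 * 5144 = 11414536
R = (11414536 - 12383752) / (11414536 + 12383752) = -969216 / 23798288 = -0.0407

-0.0407


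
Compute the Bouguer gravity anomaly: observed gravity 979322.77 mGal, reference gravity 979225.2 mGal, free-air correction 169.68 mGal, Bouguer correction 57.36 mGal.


BA = g_obs - g_ref + FAC - BC
= 979322.77 - 979225.2 + 169.68 - 57.36
= 209.89 mGal

209.89


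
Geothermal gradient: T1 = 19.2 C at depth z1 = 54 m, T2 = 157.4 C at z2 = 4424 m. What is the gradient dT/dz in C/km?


dT = 157.4 - 19.2 = 138.2 C
dz = 4424 - 54 = 4370 m
gradient = dT/dz * 1000 = 138.2/4370 * 1000 = 31.6247 C/km

31.6247


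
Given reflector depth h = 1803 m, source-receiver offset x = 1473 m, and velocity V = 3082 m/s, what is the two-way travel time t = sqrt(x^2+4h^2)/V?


x^2 + 4h^2 = 1473^2 + 4*1803^2 = 2169729 + 13003236 = 15172965
sqrt(15172965) = 3895.249
t = 3895.249 / 3082 = 1.2639 s

1.2639


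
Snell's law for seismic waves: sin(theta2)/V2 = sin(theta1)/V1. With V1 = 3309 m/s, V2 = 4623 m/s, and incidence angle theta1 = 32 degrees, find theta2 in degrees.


sin(theta1) = sin(32 deg) = 0.529919
sin(theta2) = V2/V1 * sin(theta1) = 4623/3309 * 0.529919 = 0.74035
theta2 = arcsin(0.74035) = 47.7612 degrees

47.7612


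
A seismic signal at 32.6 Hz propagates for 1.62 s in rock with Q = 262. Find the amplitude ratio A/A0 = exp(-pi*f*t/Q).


pi*f*t/Q = pi*32.6*1.62/262 = 0.633259
A/A0 = exp(-0.633259) = 0.530859

0.530859


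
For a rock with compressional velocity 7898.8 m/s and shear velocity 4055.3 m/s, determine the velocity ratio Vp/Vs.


Vp/Vs = 7898.8 / 4055.3
= 1.9478

1.9478


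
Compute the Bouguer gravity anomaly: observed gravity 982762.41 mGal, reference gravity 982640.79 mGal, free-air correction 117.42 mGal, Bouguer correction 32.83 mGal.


BA = g_obs - g_ref + FAC - BC
= 982762.41 - 982640.79 + 117.42 - 32.83
= 206.21 mGal

206.21


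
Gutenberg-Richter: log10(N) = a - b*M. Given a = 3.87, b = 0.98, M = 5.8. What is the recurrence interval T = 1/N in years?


log10(N) = 3.87 - 0.98*5.8 = -1.814
N = 10^-1.814 = 0.015346
T = 1/N = 1/0.015346 = 65.1628 years

65.1628


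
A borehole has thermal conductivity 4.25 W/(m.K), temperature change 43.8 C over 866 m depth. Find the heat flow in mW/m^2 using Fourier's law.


q = k * dT / dz * 1000
= 4.25 * 43.8 / 866 * 1000
= 0.214954 * 1000
= 214.9538 mW/m^2

214.9538


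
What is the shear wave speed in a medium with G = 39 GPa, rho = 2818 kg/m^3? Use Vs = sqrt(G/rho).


Convert G to Pa: G = 39e9 Pa
Compute G/rho = 39e9 / 2818 = 13839602.555
Vs = sqrt(13839602.555) = 3720.16 m/s

3720.16


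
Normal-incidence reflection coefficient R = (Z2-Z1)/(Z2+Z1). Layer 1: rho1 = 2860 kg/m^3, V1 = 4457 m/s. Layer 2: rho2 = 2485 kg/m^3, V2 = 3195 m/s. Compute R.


Z1 = 2860 * 4457 = 12747020
Z2 = 2485 * 3195 = 7939575
R = (7939575 - 12747020) / (7939575 + 12747020) = -4807445 / 20686595 = -0.2324

-0.2324


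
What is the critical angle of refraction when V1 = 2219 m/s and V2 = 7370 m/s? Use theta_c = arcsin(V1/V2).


V1/V2 = 2219/7370 = 0.301085
theta_c = arcsin(0.301085) = 17.5228 degrees

17.5228


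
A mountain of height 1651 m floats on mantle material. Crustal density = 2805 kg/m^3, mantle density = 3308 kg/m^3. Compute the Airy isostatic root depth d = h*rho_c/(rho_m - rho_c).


rho_m - rho_c = 3308 - 2805 = 503
d = 1651 * 2805 / 503
= 4631055 / 503
= 9206.87 m

9206.87


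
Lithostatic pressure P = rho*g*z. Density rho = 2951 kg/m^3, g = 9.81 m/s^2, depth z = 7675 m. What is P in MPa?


P = rho * g * z / 1e6
= 2951 * 9.81 * 7675 / 1e6
= 222185954.25 / 1e6
= 222.186 MPa

222.186


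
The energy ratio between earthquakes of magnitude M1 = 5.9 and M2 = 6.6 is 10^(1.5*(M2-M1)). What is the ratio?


M2 - M1 = 6.6 - 5.9 = 0.7
1.5 * 0.7 = 1.05
ratio = 10^1.05 = 11.22

11.22


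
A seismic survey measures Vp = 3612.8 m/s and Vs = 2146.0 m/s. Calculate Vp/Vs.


Vp/Vs = 3612.8 / 2146.0
= 1.6835

1.6835


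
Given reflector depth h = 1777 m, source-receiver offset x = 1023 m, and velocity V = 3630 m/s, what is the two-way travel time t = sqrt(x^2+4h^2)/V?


x^2 + 4h^2 = 1023^2 + 4*1777^2 = 1046529 + 12630916 = 13677445
sqrt(13677445) = 3698.303
t = 3698.303 / 3630 = 1.0188 s

1.0188


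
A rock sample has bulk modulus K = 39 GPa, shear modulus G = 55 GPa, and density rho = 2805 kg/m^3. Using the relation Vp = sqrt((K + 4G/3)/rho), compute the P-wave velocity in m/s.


First compute the effective modulus:
K + 4G/3 = 39e9 + 4*55e9/3 = 112333333333.33 Pa
Then divide by density:
112333333333.33 / 2805 = 40047534.1652 Pa/(kg/m^3)
Take the square root:
Vp = sqrt(40047534.1652) = 6328.31 m/s

6328.31


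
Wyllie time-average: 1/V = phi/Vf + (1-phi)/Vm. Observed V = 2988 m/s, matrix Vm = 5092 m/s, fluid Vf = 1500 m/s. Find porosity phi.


1/V - 1/Vm = 1/2988 - 1/5092 = 0.00013829
1/Vf - 1/Vm = 1/1500 - 1/5092 = 0.00047028
phi = 0.00013829 / 0.00047028 = 0.294

0.294


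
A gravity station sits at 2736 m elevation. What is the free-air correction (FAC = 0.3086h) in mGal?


FAC = 0.3086 * h
= 0.3086 * 2736
= 844.3296 mGal

844.3296


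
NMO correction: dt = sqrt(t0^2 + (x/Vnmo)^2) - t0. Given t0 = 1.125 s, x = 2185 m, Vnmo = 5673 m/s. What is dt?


x/Vnmo = 2185/5673 = 0.385158
(x/Vnmo)^2 = 0.148347
t0^2 = 1.265625
sqrt(1.265625 + 0.148347) = 1.189105
dt = 1.189105 - 1.125 = 0.064105

0.064105


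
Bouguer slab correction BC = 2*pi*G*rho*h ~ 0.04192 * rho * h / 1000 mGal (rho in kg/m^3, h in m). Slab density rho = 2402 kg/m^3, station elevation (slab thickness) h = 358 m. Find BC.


BC = 0.04192 * rho * h / 1000
= 0.04192 * 2402 * 358 / 1000
= 36.0477 mGal

36.0477


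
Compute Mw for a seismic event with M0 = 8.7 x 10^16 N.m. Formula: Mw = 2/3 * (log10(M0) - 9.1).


log10(M0) = log10(8.7 x 10^16) = 16.9395
Mw = 2/3 * (16.9395 - 9.1)
= 2/3 * 7.8395
= 5.23

5.23


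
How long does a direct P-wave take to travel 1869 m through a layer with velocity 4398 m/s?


t = x / V
= 1869 / 4398
= 0.425 s

0.425


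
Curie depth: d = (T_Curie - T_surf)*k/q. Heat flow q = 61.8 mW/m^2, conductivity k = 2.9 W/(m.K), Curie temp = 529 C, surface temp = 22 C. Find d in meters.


T_Curie - T_surf = 529 - 22 = 507 C
Convert q to W/m^2: 61.8 mW/m^2 = 0.0618 W/m^2
d = 507 * 2.9 / 0.0618 = 23791.26 m

23791.26


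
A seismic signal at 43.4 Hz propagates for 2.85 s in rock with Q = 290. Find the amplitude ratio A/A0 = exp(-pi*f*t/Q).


pi*f*t/Q = pi*43.4*2.85/290 = 1.339943
A/A0 = exp(-1.339943) = 0.26186

0.26186


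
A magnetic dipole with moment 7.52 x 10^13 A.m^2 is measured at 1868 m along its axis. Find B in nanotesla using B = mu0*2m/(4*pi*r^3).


m = 7.52 x 10^13 = 75200000000000 A.m^2
2m = 150400000000000 A.m^2
r^3 = 1868^3 = 6518244032
B = (4pi*10^-7) * 150400000000000 / (4*pi * 6518244032) * 1e9
= 188998214.039962 / 81910670260.95 * 1e9
= 2307369.8877 nT

2307369.8877


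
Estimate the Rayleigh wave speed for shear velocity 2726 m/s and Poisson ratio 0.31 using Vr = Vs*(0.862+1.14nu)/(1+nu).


Numerator factor = 0.862 + 1.14*0.31 = 1.2154
Denominator = 1 + 0.31 = 1.31
Vr = 2726 * 1.2154 / 1.31 = 2529.15 m/s

2529.15


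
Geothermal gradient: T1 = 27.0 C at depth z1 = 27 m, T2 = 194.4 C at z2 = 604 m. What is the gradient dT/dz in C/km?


dT = 194.4 - 27.0 = 167.4 C
dz = 604 - 27 = 577 m
gradient = dT/dz * 1000 = 167.4/577 * 1000 = 290.1213 C/km

290.1213


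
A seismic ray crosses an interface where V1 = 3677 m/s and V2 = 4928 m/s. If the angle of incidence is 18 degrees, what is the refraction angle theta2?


sin(theta1) = sin(18 deg) = 0.309017
sin(theta2) = V2/V1 * sin(theta1) = 4928/3677 * 0.309017 = 0.414152
theta2 = arcsin(0.414152) = 24.4659 degrees

24.4659


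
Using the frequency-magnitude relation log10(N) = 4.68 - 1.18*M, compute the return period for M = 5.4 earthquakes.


log10(N) = 4.68 - 1.18*5.4 = -1.692
N = 10^-1.692 = 0.020324
T = 1/N = 1/0.020324 = 49.204 years

49.204


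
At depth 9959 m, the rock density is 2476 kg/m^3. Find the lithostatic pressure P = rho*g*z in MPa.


P = rho * g * z / 1e6
= 2476 * 9.81 * 9959 / 1e6
= 241899728.04 / 1e6
= 241.8997 MPa

241.8997


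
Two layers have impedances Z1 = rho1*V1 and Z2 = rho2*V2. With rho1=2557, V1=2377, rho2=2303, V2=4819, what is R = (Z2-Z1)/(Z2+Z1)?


Z1 = 2557 * 2377 = 6077989
Z2 = 2303 * 4819 = 11098157
R = (11098157 - 6077989) / (11098157 + 6077989) = 5020168 / 17176146 = 0.2923

0.2923


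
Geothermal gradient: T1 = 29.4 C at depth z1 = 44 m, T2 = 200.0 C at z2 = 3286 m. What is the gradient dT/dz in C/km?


dT = 200.0 - 29.4 = 170.6 C
dz = 3286 - 44 = 3242 m
gradient = dT/dz * 1000 = 170.6/3242 * 1000 = 52.6218 C/km

52.6218


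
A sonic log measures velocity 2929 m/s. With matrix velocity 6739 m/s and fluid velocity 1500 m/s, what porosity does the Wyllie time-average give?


1/V - 1/Vm = 1/2929 - 1/6739 = 0.00019302
1/Vf - 1/Vm = 1/1500 - 1/6739 = 0.00051828
phi = 0.00019302 / 0.00051828 = 0.3724

0.3724


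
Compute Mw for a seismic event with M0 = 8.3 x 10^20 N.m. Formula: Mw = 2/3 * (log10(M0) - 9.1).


log10(M0) = log10(8.3 x 10^20) = 20.9191
Mw = 2/3 * (20.9191 - 9.1)
= 2/3 * 11.8191
= 7.88

7.88


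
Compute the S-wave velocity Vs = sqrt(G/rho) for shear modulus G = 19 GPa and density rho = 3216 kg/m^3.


Convert G to Pa: G = 19e9 Pa
Compute G/rho = 19e9 / 3216 = 5907960.199
Vs = sqrt(5907960.199) = 2430.63 m/s

2430.63


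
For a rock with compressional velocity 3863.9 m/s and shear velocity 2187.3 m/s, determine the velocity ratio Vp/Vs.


Vp/Vs = 3863.9 / 2187.3
= 1.7665

1.7665


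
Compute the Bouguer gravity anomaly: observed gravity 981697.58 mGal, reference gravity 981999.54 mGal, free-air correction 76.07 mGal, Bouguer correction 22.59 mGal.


BA = g_obs - g_ref + FAC - BC
= 981697.58 - 981999.54 + 76.07 - 22.59
= -248.48 mGal

-248.48


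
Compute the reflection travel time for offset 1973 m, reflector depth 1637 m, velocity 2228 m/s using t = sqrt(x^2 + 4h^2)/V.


x^2 + 4h^2 = 1973^2 + 4*1637^2 = 3892729 + 10719076 = 14611805
sqrt(14611805) = 3822.5391
t = 3822.5391 / 2228 = 1.7157 s

1.7157


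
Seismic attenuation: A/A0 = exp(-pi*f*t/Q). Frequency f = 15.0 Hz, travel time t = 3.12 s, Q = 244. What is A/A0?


pi*f*t/Q = pi*15.0*3.12/244 = 0.602568
A/A0 = exp(-0.602568) = 0.547404

0.547404


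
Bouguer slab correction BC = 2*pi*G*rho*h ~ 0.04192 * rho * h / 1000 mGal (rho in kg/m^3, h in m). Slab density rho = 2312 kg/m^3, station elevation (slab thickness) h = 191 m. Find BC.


BC = 0.04192 * rho * h / 1000
= 0.04192 * 2312 * 191 / 1000
= 18.5115 mGal

18.5115


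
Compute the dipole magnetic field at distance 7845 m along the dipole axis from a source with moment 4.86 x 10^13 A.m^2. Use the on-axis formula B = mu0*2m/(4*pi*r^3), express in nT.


m = 4.86 x 10^13 = 48600000000000 A.m^2
2m = 97200000000000 A.m^2
r^3 = 7845^3 = 482812876125
B = (4pi*10^-7) * 97200000000000 / (4*pi * 482812876125) * 1e9
= 122145122.371571 / 6067205538771.44 * 1e9
= 20132.0232 nT

20132.0232


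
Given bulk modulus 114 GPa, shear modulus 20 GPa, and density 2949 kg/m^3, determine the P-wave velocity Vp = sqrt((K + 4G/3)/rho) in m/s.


First compute the effective modulus:
K + 4G/3 = 114e9 + 4*20e9/3 = 140666666666.67 Pa
Then divide by density:
140666666666.67 / 2949 = 47699785.2379 Pa/(kg/m^3)
Take the square root:
Vp = sqrt(47699785.2379) = 6906.5 m/s

6906.5


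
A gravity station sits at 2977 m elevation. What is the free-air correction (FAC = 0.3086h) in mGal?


FAC = 0.3086 * h
= 0.3086 * 2977
= 918.7022 mGal

918.7022


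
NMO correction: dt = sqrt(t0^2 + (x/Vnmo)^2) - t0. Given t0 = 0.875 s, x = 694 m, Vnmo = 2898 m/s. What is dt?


x/Vnmo = 694/2898 = 0.239476
(x/Vnmo)^2 = 0.057349
t0^2 = 0.765625
sqrt(0.765625 + 0.057349) = 0.907179
dt = 0.907179 - 0.875 = 0.032179

0.032179


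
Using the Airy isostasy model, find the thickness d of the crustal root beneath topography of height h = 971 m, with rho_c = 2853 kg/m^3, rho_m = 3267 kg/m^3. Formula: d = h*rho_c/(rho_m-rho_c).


rho_m - rho_c = 3267 - 2853 = 414
d = 971 * 2853 / 414
= 2770263 / 414
= 6691.46 m

6691.46


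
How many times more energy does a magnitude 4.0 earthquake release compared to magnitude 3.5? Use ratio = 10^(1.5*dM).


M2 - M1 = 4.0 - 3.5 = 0.5
1.5 * 0.5 = 0.75
ratio = 10^0.75 = 5.62

5.62


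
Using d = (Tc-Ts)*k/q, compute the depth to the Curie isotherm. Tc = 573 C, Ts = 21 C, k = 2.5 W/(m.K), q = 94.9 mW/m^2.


T_Curie - T_surf = 573 - 21 = 552 C
Convert q to W/m^2: 94.9 mW/m^2 = 0.0949 W/m^2
d = 552 * 2.5 / 0.0949 = 14541.62 m

14541.62


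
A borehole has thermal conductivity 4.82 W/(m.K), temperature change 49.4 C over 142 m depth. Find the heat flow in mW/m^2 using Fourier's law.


q = k * dT / dz * 1000
= 4.82 * 49.4 / 142 * 1000
= 1.676817 * 1000
= 1676.8169 mW/m^2

1676.8169


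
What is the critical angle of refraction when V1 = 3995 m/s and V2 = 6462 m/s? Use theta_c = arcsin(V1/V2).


V1/V2 = 3995/6462 = 0.61823
theta_c = arcsin(0.61823) = 38.187 degrees

38.187


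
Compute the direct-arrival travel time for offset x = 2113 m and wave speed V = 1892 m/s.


t = x / V
= 2113 / 1892
= 1.1168 s

1.1168


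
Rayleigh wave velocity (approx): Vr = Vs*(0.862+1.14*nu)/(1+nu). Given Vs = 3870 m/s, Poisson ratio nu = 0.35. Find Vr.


Numerator factor = 0.862 + 1.14*0.35 = 1.261
Denominator = 1 + 0.35 = 1.35
Vr = 3870 * 1.261 / 1.35 = 3614.87 m/s

3614.87


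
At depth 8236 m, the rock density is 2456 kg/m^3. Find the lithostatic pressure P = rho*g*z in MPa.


P = rho * g * z / 1e6
= 2456 * 9.81 * 8236 / 1e6
= 198432912.96 / 1e6
= 198.4329 MPa

198.4329


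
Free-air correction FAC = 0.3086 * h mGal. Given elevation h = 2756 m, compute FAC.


FAC = 0.3086 * h
= 0.3086 * 2756
= 850.5016 mGal

850.5016


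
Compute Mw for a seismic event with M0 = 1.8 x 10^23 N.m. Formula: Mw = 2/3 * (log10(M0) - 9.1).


log10(M0) = log10(1.8 x 10^23) = 23.2553
Mw = 2/3 * (23.2553 - 9.1)
= 2/3 * 14.1553
= 9.44

9.44


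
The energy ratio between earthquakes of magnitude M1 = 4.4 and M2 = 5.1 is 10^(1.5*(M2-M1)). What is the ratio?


M2 - M1 = 5.1 - 4.4 = 0.7
1.5 * 0.7 = 1.05
ratio = 10^1.05 = 11.22

11.22


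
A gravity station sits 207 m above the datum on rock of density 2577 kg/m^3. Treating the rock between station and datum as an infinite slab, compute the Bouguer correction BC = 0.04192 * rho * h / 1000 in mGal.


BC = 0.04192 * rho * h / 1000
= 0.04192 * 2577 * 207 / 1000
= 22.3618 mGal

22.3618


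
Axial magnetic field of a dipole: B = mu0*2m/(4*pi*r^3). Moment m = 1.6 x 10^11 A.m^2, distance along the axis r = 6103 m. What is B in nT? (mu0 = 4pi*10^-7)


m = 1.6 x 10^11 = 160000000000 A.m^2
2m = 320000000000 A.m^2
r^3 = 6103^3 = 227316054727
B = (4pi*10^-7) * 320000000000 / (4*pi * 227316054727) * 1e9
= 402123.859659 / 2856537790293.43 * 1e9
= 140.7732 nT

140.7732


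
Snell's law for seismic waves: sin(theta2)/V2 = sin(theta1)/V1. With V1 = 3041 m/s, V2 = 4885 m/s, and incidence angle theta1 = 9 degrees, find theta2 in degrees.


sin(theta1) = sin(9 deg) = 0.156434
sin(theta2) = V2/V1 * sin(theta1) = 4885/3041 * 0.156434 = 0.251293
theta2 = arcsin(0.251293) = 14.554 degrees

14.554
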